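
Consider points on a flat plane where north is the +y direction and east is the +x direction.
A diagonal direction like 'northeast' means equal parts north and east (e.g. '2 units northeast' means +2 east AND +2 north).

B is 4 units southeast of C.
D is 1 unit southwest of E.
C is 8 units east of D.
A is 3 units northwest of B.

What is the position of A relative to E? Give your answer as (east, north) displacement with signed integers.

Answer: A is at (east=8, north=-2) relative to E.

Derivation:
Place E at the origin (east=0, north=0).
  D is 1 unit southwest of E: delta (east=-1, north=-1); D at (east=-1, north=-1).
  C is 8 units east of D: delta (east=+8, north=+0); C at (east=7, north=-1).
  B is 4 units southeast of C: delta (east=+4, north=-4); B at (east=11, north=-5).
  A is 3 units northwest of B: delta (east=-3, north=+3); A at (east=8, north=-2).
Therefore A relative to E: (east=8, north=-2).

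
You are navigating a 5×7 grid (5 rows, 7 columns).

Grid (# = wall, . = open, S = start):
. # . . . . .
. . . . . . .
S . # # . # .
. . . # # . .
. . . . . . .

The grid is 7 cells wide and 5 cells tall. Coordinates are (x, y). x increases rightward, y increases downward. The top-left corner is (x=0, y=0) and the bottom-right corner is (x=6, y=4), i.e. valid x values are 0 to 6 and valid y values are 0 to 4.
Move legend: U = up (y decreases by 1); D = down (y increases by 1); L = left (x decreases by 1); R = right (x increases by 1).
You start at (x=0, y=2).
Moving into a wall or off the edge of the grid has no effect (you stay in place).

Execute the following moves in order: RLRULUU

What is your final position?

Start: (x=0, y=2)
  R (right): (x=0, y=2) -> (x=1, y=2)
  L (left): (x=1, y=2) -> (x=0, y=2)
  R (right): (x=0, y=2) -> (x=1, y=2)
  U (up): (x=1, y=2) -> (x=1, y=1)
  L (left): (x=1, y=1) -> (x=0, y=1)
  U (up): (x=0, y=1) -> (x=0, y=0)
  U (up): blocked, stay at (x=0, y=0)
Final: (x=0, y=0)

Answer: Final position: (x=0, y=0)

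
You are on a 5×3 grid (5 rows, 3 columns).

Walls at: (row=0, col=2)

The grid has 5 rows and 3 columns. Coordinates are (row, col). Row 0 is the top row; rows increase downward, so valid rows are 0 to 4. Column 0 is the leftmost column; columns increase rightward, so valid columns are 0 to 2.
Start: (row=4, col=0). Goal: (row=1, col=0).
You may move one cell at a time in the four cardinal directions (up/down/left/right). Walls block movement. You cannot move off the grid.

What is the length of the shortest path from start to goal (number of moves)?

BFS from (row=4, col=0) until reaching (row=1, col=0):
  Distance 0: (row=4, col=0)
  Distance 1: (row=3, col=0), (row=4, col=1)
  Distance 2: (row=2, col=0), (row=3, col=1), (row=4, col=2)
  Distance 3: (row=1, col=0), (row=2, col=1), (row=3, col=2)  <- goal reached here
One shortest path (3 moves): (row=4, col=0) -> (row=3, col=0) -> (row=2, col=0) -> (row=1, col=0)

Answer: Shortest path length: 3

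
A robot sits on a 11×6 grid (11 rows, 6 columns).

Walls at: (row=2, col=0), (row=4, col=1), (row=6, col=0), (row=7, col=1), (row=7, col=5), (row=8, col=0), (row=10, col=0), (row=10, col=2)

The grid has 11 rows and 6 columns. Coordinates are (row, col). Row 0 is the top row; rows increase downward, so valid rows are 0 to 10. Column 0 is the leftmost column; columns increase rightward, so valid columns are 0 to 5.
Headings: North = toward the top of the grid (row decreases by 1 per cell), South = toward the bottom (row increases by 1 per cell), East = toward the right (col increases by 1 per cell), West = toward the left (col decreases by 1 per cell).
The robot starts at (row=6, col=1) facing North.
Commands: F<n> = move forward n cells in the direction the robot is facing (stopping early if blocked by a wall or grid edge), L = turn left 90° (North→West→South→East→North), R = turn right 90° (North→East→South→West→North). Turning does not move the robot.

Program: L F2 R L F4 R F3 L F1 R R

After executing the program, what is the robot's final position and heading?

Answer: Final position: (row=5, col=0), facing East

Derivation:
Start: (row=6, col=1), facing North
  L: turn left, now facing West
  F2: move forward 0/2 (blocked), now at (row=6, col=1)
  R: turn right, now facing North
  L: turn left, now facing West
  F4: move forward 0/4 (blocked), now at (row=6, col=1)
  R: turn right, now facing North
  F3: move forward 1/3 (blocked), now at (row=5, col=1)
  L: turn left, now facing West
  F1: move forward 1, now at (row=5, col=0)
  R: turn right, now facing North
  R: turn right, now facing East
Final: (row=5, col=0), facing East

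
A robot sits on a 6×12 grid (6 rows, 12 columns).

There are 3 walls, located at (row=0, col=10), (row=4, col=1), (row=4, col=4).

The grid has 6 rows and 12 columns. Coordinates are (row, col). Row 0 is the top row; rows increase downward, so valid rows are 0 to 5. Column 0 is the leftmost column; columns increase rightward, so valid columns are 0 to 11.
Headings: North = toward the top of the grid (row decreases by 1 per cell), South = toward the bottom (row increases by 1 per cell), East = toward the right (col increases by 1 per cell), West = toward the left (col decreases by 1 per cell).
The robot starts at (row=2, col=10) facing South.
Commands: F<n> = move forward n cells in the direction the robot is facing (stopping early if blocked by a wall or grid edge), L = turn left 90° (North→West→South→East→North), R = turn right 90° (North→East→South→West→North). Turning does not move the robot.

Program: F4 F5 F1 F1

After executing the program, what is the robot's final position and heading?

Start: (row=2, col=10), facing South
  F4: move forward 3/4 (blocked), now at (row=5, col=10)
  F5: move forward 0/5 (blocked), now at (row=5, col=10)
  F1: move forward 0/1 (blocked), now at (row=5, col=10)
  F1: move forward 0/1 (blocked), now at (row=5, col=10)
Final: (row=5, col=10), facing South

Answer: Final position: (row=5, col=10), facing South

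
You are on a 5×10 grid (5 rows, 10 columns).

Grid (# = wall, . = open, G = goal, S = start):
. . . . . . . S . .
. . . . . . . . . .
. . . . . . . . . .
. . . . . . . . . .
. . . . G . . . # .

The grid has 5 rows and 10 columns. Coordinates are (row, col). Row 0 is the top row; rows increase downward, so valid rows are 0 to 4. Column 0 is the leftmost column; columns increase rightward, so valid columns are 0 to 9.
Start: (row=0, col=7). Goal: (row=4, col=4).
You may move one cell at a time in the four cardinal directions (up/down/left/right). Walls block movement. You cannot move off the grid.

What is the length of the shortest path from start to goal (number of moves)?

BFS from (row=0, col=7) until reaching (row=4, col=4):
  Distance 0: (row=0, col=7)
  Distance 1: (row=0, col=6), (row=0, col=8), (row=1, col=7)
  Distance 2: (row=0, col=5), (row=0, col=9), (row=1, col=6), (row=1, col=8), (row=2, col=7)
  Distance 3: (row=0, col=4), (row=1, col=5), (row=1, col=9), (row=2, col=6), (row=2, col=8), (row=3, col=7)
  Distance 4: (row=0, col=3), (row=1, col=4), (row=2, col=5), (row=2, col=9), (row=3, col=6), (row=3, col=8), (row=4, col=7)
  Distance 5: (row=0, col=2), (row=1, col=3), (row=2, col=4), (row=3, col=5), (row=3, col=9), (row=4, col=6)
  Distance 6: (row=0, col=1), (row=1, col=2), (row=2, col=3), (row=3, col=4), (row=4, col=5), (row=4, col=9)
  Distance 7: (row=0, col=0), (row=1, col=1), (row=2, col=2), (row=3, col=3), (row=4, col=4)  <- goal reached here
One shortest path (7 moves): (row=0, col=7) -> (row=0, col=6) -> (row=0, col=5) -> (row=0, col=4) -> (row=1, col=4) -> (row=2, col=4) -> (row=3, col=4) -> (row=4, col=4)

Answer: Shortest path length: 7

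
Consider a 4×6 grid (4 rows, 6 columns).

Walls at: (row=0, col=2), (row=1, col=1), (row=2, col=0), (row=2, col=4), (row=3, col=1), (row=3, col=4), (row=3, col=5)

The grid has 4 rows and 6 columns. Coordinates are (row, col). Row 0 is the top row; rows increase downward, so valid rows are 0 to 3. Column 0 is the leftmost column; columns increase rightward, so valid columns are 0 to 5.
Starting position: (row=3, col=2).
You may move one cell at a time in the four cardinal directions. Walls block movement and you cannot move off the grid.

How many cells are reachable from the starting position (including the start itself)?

Answer: Reachable cells: 13

Derivation:
BFS flood-fill from (row=3, col=2):
  Distance 0: (row=3, col=2)
  Distance 1: (row=2, col=2), (row=3, col=3)
  Distance 2: (row=1, col=2), (row=2, col=1), (row=2, col=3)
  Distance 3: (row=1, col=3)
  Distance 4: (row=0, col=3), (row=1, col=4)
  Distance 5: (row=0, col=4), (row=1, col=5)
  Distance 6: (row=0, col=5), (row=2, col=5)
Total reachable: 13 (grid has 17 open cells total)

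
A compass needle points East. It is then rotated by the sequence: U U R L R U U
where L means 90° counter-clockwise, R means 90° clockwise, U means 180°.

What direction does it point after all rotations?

Answer: Final heading: South

Derivation:
Start: East
  U (U-turn (180°)) -> West
  U (U-turn (180°)) -> East
  R (right (90° clockwise)) -> South
  L (left (90° counter-clockwise)) -> East
  R (right (90° clockwise)) -> South
  U (U-turn (180°)) -> North
  U (U-turn (180°)) -> South
Final: South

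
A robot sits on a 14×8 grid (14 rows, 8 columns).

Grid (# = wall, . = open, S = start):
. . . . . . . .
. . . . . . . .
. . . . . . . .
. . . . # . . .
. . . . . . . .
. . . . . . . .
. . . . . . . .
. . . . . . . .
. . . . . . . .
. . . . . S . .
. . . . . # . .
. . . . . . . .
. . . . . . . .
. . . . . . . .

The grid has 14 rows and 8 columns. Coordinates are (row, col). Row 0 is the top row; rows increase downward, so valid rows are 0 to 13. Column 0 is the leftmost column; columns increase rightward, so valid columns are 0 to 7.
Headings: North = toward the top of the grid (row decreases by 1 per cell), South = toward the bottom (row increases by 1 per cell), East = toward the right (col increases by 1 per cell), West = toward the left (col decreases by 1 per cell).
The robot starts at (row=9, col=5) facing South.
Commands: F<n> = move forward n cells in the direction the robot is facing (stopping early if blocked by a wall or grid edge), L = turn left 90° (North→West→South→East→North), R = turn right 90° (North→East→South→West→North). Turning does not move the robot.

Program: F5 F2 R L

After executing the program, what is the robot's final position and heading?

Start: (row=9, col=5), facing South
  F5: move forward 0/5 (blocked), now at (row=9, col=5)
  F2: move forward 0/2 (blocked), now at (row=9, col=5)
  R: turn right, now facing West
  L: turn left, now facing South
Final: (row=9, col=5), facing South

Answer: Final position: (row=9, col=5), facing South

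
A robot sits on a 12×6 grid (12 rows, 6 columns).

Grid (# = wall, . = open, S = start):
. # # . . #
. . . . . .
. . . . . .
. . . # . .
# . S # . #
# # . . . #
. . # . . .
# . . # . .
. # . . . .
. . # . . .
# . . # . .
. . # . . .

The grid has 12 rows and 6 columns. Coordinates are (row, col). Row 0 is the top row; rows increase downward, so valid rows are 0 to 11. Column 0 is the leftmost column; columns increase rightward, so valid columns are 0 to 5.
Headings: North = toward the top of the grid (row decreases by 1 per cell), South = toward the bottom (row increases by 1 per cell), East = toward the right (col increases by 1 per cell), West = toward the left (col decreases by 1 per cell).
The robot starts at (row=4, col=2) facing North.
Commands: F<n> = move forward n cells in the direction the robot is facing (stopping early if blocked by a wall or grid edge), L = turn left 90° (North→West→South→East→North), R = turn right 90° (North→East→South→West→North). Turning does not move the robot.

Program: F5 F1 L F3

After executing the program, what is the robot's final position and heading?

Start: (row=4, col=2), facing North
  F5: move forward 3/5 (blocked), now at (row=1, col=2)
  F1: move forward 0/1 (blocked), now at (row=1, col=2)
  L: turn left, now facing West
  F3: move forward 2/3 (blocked), now at (row=1, col=0)
Final: (row=1, col=0), facing West

Answer: Final position: (row=1, col=0), facing West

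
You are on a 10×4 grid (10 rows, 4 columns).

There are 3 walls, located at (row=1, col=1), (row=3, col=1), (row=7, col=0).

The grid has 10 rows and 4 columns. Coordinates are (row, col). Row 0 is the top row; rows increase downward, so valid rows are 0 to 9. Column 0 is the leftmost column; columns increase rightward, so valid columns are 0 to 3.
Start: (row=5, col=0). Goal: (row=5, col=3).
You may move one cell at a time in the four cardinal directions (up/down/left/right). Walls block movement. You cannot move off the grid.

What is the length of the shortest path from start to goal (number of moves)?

Answer: Shortest path length: 3

Derivation:
BFS from (row=5, col=0) until reaching (row=5, col=3):
  Distance 0: (row=5, col=0)
  Distance 1: (row=4, col=0), (row=5, col=1), (row=6, col=0)
  Distance 2: (row=3, col=0), (row=4, col=1), (row=5, col=2), (row=6, col=1)
  Distance 3: (row=2, col=0), (row=4, col=2), (row=5, col=3), (row=6, col=2), (row=7, col=1)  <- goal reached here
One shortest path (3 moves): (row=5, col=0) -> (row=5, col=1) -> (row=5, col=2) -> (row=5, col=3)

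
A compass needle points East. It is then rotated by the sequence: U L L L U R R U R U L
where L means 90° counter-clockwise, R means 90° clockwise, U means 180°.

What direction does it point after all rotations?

Answer: Final heading: North

Derivation:
Start: East
  U (U-turn (180°)) -> West
  L (left (90° counter-clockwise)) -> South
  L (left (90° counter-clockwise)) -> East
  L (left (90° counter-clockwise)) -> North
  U (U-turn (180°)) -> South
  R (right (90° clockwise)) -> West
  R (right (90° clockwise)) -> North
  U (U-turn (180°)) -> South
  R (right (90° clockwise)) -> West
  U (U-turn (180°)) -> East
  L (left (90° counter-clockwise)) -> North
Final: North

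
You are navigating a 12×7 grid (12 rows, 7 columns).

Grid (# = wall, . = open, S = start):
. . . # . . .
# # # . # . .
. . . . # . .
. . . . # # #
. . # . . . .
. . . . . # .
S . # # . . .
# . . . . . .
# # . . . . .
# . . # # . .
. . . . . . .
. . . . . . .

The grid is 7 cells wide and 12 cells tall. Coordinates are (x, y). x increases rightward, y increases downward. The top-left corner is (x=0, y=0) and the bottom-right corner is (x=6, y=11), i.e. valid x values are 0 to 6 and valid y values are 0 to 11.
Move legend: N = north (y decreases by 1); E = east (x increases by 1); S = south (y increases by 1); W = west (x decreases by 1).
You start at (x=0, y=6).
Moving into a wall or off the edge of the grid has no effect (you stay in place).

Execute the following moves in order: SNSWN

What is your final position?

Answer: Final position: (x=0, y=5)

Derivation:
Start: (x=0, y=6)
  S (south): blocked, stay at (x=0, y=6)
  N (north): (x=0, y=6) -> (x=0, y=5)
  S (south): (x=0, y=5) -> (x=0, y=6)
  W (west): blocked, stay at (x=0, y=6)
  N (north): (x=0, y=6) -> (x=0, y=5)
Final: (x=0, y=5)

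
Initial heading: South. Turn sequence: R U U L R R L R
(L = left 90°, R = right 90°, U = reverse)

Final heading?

Answer: Final heading: North

Derivation:
Start: South
  R (right (90° clockwise)) -> West
  U (U-turn (180°)) -> East
  U (U-turn (180°)) -> West
  L (left (90° counter-clockwise)) -> South
  R (right (90° clockwise)) -> West
  R (right (90° clockwise)) -> North
  L (left (90° counter-clockwise)) -> West
  R (right (90° clockwise)) -> North
Final: North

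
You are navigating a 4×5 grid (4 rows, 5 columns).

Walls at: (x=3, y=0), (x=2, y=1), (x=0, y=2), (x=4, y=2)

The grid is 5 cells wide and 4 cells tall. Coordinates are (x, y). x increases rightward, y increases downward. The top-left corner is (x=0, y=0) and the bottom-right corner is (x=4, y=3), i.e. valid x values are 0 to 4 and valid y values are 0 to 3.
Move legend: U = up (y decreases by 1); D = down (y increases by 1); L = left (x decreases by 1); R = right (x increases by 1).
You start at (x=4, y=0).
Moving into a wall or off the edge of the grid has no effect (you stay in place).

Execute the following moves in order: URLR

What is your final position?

Answer: Final position: (x=4, y=0)

Derivation:
Start: (x=4, y=0)
  U (up): blocked, stay at (x=4, y=0)
  R (right): blocked, stay at (x=4, y=0)
  L (left): blocked, stay at (x=4, y=0)
  R (right): blocked, stay at (x=4, y=0)
Final: (x=4, y=0)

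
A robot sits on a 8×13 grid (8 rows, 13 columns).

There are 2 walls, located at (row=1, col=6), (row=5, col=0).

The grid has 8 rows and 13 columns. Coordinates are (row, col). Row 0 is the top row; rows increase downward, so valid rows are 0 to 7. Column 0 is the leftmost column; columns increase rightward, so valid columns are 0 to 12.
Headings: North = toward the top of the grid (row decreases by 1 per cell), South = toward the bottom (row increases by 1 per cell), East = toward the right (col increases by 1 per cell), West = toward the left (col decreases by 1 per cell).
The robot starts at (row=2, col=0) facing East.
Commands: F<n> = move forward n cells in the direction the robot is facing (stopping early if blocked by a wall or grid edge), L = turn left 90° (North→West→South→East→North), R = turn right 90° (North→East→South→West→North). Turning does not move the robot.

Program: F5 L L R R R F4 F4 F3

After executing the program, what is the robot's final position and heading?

Answer: Final position: (row=7, col=5), facing South

Derivation:
Start: (row=2, col=0), facing East
  F5: move forward 5, now at (row=2, col=5)
  L: turn left, now facing North
  L: turn left, now facing West
  R: turn right, now facing North
  R: turn right, now facing East
  R: turn right, now facing South
  F4: move forward 4, now at (row=6, col=5)
  F4: move forward 1/4 (blocked), now at (row=7, col=5)
  F3: move forward 0/3 (blocked), now at (row=7, col=5)
Final: (row=7, col=5), facing South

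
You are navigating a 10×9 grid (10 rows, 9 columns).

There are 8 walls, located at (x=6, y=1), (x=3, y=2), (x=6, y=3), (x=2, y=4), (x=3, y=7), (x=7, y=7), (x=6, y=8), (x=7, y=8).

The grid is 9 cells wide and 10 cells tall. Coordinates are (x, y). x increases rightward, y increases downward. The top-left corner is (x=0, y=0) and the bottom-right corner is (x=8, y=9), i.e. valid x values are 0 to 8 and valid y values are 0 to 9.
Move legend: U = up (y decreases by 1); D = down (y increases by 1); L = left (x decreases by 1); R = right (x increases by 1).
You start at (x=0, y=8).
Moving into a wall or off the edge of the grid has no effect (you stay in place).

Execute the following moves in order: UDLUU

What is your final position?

Answer: Final position: (x=0, y=6)

Derivation:
Start: (x=0, y=8)
  U (up): (x=0, y=8) -> (x=0, y=7)
  D (down): (x=0, y=7) -> (x=0, y=8)
  L (left): blocked, stay at (x=0, y=8)
  U (up): (x=0, y=8) -> (x=0, y=7)
  U (up): (x=0, y=7) -> (x=0, y=6)
Final: (x=0, y=6)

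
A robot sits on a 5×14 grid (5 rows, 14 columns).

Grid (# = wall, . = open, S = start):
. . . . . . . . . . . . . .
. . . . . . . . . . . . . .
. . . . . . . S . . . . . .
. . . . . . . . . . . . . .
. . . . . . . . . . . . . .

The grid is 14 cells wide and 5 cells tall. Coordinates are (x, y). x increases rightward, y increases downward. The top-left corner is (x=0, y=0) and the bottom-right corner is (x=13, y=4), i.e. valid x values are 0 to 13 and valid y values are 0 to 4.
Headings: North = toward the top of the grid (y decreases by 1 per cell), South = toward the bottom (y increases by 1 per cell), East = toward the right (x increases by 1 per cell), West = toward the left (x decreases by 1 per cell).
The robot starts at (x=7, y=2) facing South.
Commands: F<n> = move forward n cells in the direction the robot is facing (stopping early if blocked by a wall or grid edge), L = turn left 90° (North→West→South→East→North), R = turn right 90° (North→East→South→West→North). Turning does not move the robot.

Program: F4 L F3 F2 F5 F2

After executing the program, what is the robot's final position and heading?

Start: (x=7, y=2), facing South
  F4: move forward 2/4 (blocked), now at (x=7, y=4)
  L: turn left, now facing East
  F3: move forward 3, now at (x=10, y=4)
  F2: move forward 2, now at (x=12, y=4)
  F5: move forward 1/5 (blocked), now at (x=13, y=4)
  F2: move forward 0/2 (blocked), now at (x=13, y=4)
Final: (x=13, y=4), facing East

Answer: Final position: (x=13, y=4), facing East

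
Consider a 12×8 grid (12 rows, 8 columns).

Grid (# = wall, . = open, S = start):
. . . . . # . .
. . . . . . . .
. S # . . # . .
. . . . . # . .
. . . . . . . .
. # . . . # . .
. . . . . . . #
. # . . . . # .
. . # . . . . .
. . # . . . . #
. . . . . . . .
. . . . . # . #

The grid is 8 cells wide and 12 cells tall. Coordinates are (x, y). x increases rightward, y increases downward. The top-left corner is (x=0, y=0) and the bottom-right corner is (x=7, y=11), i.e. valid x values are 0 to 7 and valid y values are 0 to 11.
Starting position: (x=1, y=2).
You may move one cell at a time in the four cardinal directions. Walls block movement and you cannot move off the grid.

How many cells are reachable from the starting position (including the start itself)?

BFS flood-fill from (x=1, y=2):
  Distance 0: (x=1, y=2)
  Distance 1: (x=1, y=1), (x=0, y=2), (x=1, y=3)
  Distance 2: (x=1, y=0), (x=0, y=1), (x=2, y=1), (x=0, y=3), (x=2, y=3), (x=1, y=4)
  Distance 3: (x=0, y=0), (x=2, y=0), (x=3, y=1), (x=3, y=3), (x=0, y=4), (x=2, y=4)
  Distance 4: (x=3, y=0), (x=4, y=1), (x=3, y=2), (x=4, y=3), (x=3, y=4), (x=0, y=5), (x=2, y=5)
  Distance 5: (x=4, y=0), (x=5, y=1), (x=4, y=2), (x=4, y=4), (x=3, y=5), (x=0, y=6), (x=2, y=6)
  Distance 6: (x=6, y=1), (x=5, y=4), (x=4, y=5), (x=1, y=6), (x=3, y=6), (x=0, y=7), (x=2, y=7)
  Distance 7: (x=6, y=0), (x=7, y=1), (x=6, y=2), (x=6, y=4), (x=4, y=6), (x=3, y=7), (x=0, y=8)
  Distance 8: (x=7, y=0), (x=7, y=2), (x=6, y=3), (x=7, y=4), (x=6, y=5), (x=5, y=6), (x=4, y=7), (x=1, y=8), (x=3, y=8), (x=0, y=9)
  Distance 9: (x=7, y=3), (x=7, y=5), (x=6, y=6), (x=5, y=7), (x=4, y=8), (x=1, y=9), (x=3, y=9), (x=0, y=10)
  Distance 10: (x=5, y=8), (x=4, y=9), (x=1, y=10), (x=3, y=10), (x=0, y=11)
  Distance 11: (x=6, y=8), (x=5, y=9), (x=2, y=10), (x=4, y=10), (x=1, y=11), (x=3, y=11)
  Distance 12: (x=7, y=8), (x=6, y=9), (x=5, y=10), (x=2, y=11), (x=4, y=11)
  Distance 13: (x=7, y=7), (x=6, y=10)
  Distance 14: (x=7, y=10), (x=6, y=11)
Total reachable: 82 (grid has 82 open cells total)

Answer: Reachable cells: 82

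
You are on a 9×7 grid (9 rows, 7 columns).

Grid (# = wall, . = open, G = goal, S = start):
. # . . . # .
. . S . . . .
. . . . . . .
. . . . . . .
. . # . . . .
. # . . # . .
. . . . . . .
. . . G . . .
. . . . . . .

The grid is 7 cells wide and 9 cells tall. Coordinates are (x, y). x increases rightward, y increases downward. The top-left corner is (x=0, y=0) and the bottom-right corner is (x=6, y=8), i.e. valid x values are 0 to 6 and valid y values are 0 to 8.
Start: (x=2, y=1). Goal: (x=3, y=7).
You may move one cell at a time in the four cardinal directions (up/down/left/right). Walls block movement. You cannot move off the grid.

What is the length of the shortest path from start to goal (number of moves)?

Answer: Shortest path length: 7

Derivation:
BFS from (x=2, y=1) until reaching (x=3, y=7):
  Distance 0: (x=2, y=1)
  Distance 1: (x=2, y=0), (x=1, y=1), (x=3, y=1), (x=2, y=2)
  Distance 2: (x=3, y=0), (x=0, y=1), (x=4, y=1), (x=1, y=2), (x=3, y=2), (x=2, y=3)
  Distance 3: (x=0, y=0), (x=4, y=0), (x=5, y=1), (x=0, y=2), (x=4, y=2), (x=1, y=3), (x=3, y=3)
  Distance 4: (x=6, y=1), (x=5, y=2), (x=0, y=3), (x=4, y=3), (x=1, y=4), (x=3, y=4)
  Distance 5: (x=6, y=0), (x=6, y=2), (x=5, y=3), (x=0, y=4), (x=4, y=4), (x=3, y=5)
  Distance 6: (x=6, y=3), (x=5, y=4), (x=0, y=5), (x=2, y=5), (x=3, y=6)
  Distance 7: (x=6, y=4), (x=5, y=5), (x=0, y=6), (x=2, y=6), (x=4, y=6), (x=3, y=7)  <- goal reached here
One shortest path (7 moves): (x=2, y=1) -> (x=3, y=1) -> (x=3, y=2) -> (x=3, y=3) -> (x=3, y=4) -> (x=3, y=5) -> (x=3, y=6) -> (x=3, y=7)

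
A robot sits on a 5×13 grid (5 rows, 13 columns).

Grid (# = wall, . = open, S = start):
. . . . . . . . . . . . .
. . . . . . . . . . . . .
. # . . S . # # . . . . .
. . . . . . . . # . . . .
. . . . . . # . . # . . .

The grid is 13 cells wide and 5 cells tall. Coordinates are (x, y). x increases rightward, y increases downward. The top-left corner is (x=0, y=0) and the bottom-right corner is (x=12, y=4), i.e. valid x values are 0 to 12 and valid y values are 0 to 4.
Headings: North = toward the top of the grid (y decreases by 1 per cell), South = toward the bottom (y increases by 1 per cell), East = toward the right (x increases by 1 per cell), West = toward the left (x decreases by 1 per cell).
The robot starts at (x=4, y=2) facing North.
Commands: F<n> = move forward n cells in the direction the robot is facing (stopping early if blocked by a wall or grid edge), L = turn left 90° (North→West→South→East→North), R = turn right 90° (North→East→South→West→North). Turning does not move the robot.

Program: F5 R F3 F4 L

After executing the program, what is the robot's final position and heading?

Start: (x=4, y=2), facing North
  F5: move forward 2/5 (blocked), now at (x=4, y=0)
  R: turn right, now facing East
  F3: move forward 3, now at (x=7, y=0)
  F4: move forward 4, now at (x=11, y=0)
  L: turn left, now facing North
Final: (x=11, y=0), facing North

Answer: Final position: (x=11, y=0), facing North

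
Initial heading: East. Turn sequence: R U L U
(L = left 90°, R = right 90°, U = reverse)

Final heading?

Start: East
  R (right (90° clockwise)) -> South
  U (U-turn (180°)) -> North
  L (left (90° counter-clockwise)) -> West
  U (U-turn (180°)) -> East
Final: East

Answer: Final heading: East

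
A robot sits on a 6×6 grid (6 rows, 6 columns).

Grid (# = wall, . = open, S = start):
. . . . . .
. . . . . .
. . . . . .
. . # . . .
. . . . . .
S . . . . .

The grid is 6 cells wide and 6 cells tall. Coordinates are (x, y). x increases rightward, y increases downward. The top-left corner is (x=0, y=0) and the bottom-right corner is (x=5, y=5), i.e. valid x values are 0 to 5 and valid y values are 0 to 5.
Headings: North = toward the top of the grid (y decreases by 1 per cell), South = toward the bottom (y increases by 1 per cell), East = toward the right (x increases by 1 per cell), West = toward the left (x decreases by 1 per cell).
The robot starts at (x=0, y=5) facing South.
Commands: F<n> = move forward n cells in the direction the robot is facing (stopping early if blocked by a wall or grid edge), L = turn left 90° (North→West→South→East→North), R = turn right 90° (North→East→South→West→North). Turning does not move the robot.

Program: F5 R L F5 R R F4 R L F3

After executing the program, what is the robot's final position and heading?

Answer: Final position: (x=0, y=0), facing North

Derivation:
Start: (x=0, y=5), facing South
  F5: move forward 0/5 (blocked), now at (x=0, y=5)
  R: turn right, now facing West
  L: turn left, now facing South
  F5: move forward 0/5 (blocked), now at (x=0, y=5)
  R: turn right, now facing West
  R: turn right, now facing North
  F4: move forward 4, now at (x=0, y=1)
  R: turn right, now facing East
  L: turn left, now facing North
  F3: move forward 1/3 (blocked), now at (x=0, y=0)
Final: (x=0, y=0), facing North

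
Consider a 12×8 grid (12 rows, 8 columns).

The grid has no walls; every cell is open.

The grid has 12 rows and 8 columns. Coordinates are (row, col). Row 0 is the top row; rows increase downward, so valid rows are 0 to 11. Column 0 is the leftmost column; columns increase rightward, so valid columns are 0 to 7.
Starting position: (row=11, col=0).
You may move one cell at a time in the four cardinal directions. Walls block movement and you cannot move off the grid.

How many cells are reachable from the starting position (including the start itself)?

BFS flood-fill from (row=11, col=0):
  Distance 0: (row=11, col=0)
  Distance 1: (row=10, col=0), (row=11, col=1)
  Distance 2: (row=9, col=0), (row=10, col=1), (row=11, col=2)
  Distance 3: (row=8, col=0), (row=9, col=1), (row=10, col=2), (row=11, col=3)
  Distance 4: (row=7, col=0), (row=8, col=1), (row=9, col=2), (row=10, col=3), (row=11, col=4)
  Distance 5: (row=6, col=0), (row=7, col=1), (row=8, col=2), (row=9, col=3), (row=10, col=4), (row=11, col=5)
  Distance 6: (row=5, col=0), (row=6, col=1), (row=7, col=2), (row=8, col=3), (row=9, col=4), (row=10, col=5), (row=11, col=6)
  Distance 7: (row=4, col=0), (row=5, col=1), (row=6, col=2), (row=7, col=3), (row=8, col=4), (row=9, col=5), (row=10, col=6), (row=11, col=7)
  Distance 8: (row=3, col=0), (row=4, col=1), (row=5, col=2), (row=6, col=3), (row=7, col=4), (row=8, col=5), (row=9, col=6), (row=10, col=7)
  Distance 9: (row=2, col=0), (row=3, col=1), (row=4, col=2), (row=5, col=3), (row=6, col=4), (row=7, col=5), (row=8, col=6), (row=9, col=7)
  Distance 10: (row=1, col=0), (row=2, col=1), (row=3, col=2), (row=4, col=3), (row=5, col=4), (row=6, col=5), (row=7, col=6), (row=8, col=7)
  Distance 11: (row=0, col=0), (row=1, col=1), (row=2, col=2), (row=3, col=3), (row=4, col=4), (row=5, col=5), (row=6, col=6), (row=7, col=7)
  Distance 12: (row=0, col=1), (row=1, col=2), (row=2, col=3), (row=3, col=4), (row=4, col=5), (row=5, col=6), (row=6, col=7)
  Distance 13: (row=0, col=2), (row=1, col=3), (row=2, col=4), (row=3, col=5), (row=4, col=6), (row=5, col=7)
  Distance 14: (row=0, col=3), (row=1, col=4), (row=2, col=5), (row=3, col=6), (row=4, col=7)
  Distance 15: (row=0, col=4), (row=1, col=5), (row=2, col=6), (row=3, col=7)
  Distance 16: (row=0, col=5), (row=1, col=6), (row=2, col=7)
  Distance 17: (row=0, col=6), (row=1, col=7)
  Distance 18: (row=0, col=7)
Total reachable: 96 (grid has 96 open cells total)

Answer: Reachable cells: 96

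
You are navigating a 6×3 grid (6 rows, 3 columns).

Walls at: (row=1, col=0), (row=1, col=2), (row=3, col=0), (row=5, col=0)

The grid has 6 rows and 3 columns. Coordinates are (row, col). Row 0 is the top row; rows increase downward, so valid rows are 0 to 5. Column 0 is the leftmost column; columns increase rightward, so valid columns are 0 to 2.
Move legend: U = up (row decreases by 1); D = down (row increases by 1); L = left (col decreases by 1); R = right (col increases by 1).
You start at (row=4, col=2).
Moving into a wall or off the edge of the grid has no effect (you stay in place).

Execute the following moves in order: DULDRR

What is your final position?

Start: (row=4, col=2)
  D (down): (row=4, col=2) -> (row=5, col=2)
  U (up): (row=5, col=2) -> (row=4, col=2)
  L (left): (row=4, col=2) -> (row=4, col=1)
  D (down): (row=4, col=1) -> (row=5, col=1)
  R (right): (row=5, col=1) -> (row=5, col=2)
  R (right): blocked, stay at (row=5, col=2)
Final: (row=5, col=2)

Answer: Final position: (row=5, col=2)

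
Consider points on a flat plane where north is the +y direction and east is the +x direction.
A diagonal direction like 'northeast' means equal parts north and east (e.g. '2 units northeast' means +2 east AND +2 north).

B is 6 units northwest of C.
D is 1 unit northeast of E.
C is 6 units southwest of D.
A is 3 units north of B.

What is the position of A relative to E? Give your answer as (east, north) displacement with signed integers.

Answer: A is at (east=-11, north=4) relative to E.

Derivation:
Place E at the origin (east=0, north=0).
  D is 1 unit northeast of E: delta (east=+1, north=+1); D at (east=1, north=1).
  C is 6 units southwest of D: delta (east=-6, north=-6); C at (east=-5, north=-5).
  B is 6 units northwest of C: delta (east=-6, north=+6); B at (east=-11, north=1).
  A is 3 units north of B: delta (east=+0, north=+3); A at (east=-11, north=4).
Therefore A relative to E: (east=-11, north=4).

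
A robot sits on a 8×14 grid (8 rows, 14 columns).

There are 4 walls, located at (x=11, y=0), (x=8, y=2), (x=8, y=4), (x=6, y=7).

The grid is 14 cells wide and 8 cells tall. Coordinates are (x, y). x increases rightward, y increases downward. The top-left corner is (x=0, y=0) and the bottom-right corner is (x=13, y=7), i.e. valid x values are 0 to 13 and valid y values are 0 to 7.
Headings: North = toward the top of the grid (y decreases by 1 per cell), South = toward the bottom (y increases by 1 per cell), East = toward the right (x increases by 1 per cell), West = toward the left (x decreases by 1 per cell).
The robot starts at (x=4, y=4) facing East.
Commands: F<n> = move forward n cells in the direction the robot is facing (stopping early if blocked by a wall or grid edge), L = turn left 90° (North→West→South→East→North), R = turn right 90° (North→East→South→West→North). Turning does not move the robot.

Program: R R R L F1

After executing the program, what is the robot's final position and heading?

Start: (x=4, y=4), facing East
  R: turn right, now facing South
  R: turn right, now facing West
  R: turn right, now facing North
  L: turn left, now facing West
  F1: move forward 1, now at (x=3, y=4)
Final: (x=3, y=4), facing West

Answer: Final position: (x=3, y=4), facing West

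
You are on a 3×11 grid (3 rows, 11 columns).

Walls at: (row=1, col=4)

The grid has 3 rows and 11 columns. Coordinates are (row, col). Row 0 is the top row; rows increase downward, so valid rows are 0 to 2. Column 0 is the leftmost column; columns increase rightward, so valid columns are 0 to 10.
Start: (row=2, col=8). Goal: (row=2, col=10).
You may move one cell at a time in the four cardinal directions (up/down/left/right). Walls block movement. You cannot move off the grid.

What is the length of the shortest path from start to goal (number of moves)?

BFS from (row=2, col=8) until reaching (row=2, col=10):
  Distance 0: (row=2, col=8)
  Distance 1: (row=1, col=8), (row=2, col=7), (row=2, col=9)
  Distance 2: (row=0, col=8), (row=1, col=7), (row=1, col=9), (row=2, col=6), (row=2, col=10)  <- goal reached here
One shortest path (2 moves): (row=2, col=8) -> (row=2, col=9) -> (row=2, col=10)

Answer: Shortest path length: 2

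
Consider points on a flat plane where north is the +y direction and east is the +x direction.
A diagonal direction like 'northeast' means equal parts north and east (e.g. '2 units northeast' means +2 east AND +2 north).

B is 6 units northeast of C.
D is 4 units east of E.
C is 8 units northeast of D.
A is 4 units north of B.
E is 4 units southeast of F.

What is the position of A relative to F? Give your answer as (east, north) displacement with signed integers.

Answer: A is at (east=22, north=14) relative to F.

Derivation:
Place F at the origin (east=0, north=0).
  E is 4 units southeast of F: delta (east=+4, north=-4); E at (east=4, north=-4).
  D is 4 units east of E: delta (east=+4, north=+0); D at (east=8, north=-4).
  C is 8 units northeast of D: delta (east=+8, north=+8); C at (east=16, north=4).
  B is 6 units northeast of C: delta (east=+6, north=+6); B at (east=22, north=10).
  A is 4 units north of B: delta (east=+0, north=+4); A at (east=22, north=14).
Therefore A relative to F: (east=22, north=14).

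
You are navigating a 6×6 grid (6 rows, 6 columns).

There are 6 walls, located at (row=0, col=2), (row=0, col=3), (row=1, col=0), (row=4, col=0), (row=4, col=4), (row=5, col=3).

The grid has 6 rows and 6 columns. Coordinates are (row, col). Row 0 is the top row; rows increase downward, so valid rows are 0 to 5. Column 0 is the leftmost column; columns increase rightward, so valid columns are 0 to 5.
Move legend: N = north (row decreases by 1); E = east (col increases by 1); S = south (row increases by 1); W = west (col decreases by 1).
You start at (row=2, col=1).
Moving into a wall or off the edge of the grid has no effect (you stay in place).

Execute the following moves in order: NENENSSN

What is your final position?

Start: (row=2, col=1)
  N (north): (row=2, col=1) -> (row=1, col=1)
  E (east): (row=1, col=1) -> (row=1, col=2)
  N (north): blocked, stay at (row=1, col=2)
  E (east): (row=1, col=2) -> (row=1, col=3)
  N (north): blocked, stay at (row=1, col=3)
  S (south): (row=1, col=3) -> (row=2, col=3)
  S (south): (row=2, col=3) -> (row=3, col=3)
  N (north): (row=3, col=3) -> (row=2, col=3)
Final: (row=2, col=3)

Answer: Final position: (row=2, col=3)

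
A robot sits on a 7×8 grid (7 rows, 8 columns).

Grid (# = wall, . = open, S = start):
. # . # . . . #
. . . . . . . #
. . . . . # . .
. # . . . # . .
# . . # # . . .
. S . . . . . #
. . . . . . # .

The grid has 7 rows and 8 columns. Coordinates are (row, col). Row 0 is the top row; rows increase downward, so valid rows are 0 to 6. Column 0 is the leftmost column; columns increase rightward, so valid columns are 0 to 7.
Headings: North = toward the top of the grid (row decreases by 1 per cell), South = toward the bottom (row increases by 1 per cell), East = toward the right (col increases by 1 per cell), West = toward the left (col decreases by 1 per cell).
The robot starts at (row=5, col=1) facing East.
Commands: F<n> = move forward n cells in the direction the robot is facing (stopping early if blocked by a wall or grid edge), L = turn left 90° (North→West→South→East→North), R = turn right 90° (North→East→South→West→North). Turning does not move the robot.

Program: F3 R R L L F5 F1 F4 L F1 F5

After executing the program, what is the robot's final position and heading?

Start: (row=5, col=1), facing East
  F3: move forward 3, now at (row=5, col=4)
  R: turn right, now facing South
  R: turn right, now facing West
  L: turn left, now facing South
  L: turn left, now facing East
  F5: move forward 2/5 (blocked), now at (row=5, col=6)
  F1: move forward 0/1 (blocked), now at (row=5, col=6)
  F4: move forward 0/4 (blocked), now at (row=5, col=6)
  L: turn left, now facing North
  F1: move forward 1, now at (row=4, col=6)
  F5: move forward 4/5 (blocked), now at (row=0, col=6)
Final: (row=0, col=6), facing North

Answer: Final position: (row=0, col=6), facing North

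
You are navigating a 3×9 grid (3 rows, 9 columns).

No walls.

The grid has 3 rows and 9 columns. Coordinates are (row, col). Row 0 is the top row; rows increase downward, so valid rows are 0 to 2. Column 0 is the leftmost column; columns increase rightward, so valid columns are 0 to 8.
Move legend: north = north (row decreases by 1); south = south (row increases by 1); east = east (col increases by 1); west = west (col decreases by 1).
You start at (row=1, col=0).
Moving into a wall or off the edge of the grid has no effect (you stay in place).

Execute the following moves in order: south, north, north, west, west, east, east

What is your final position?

Answer: Final position: (row=0, col=2)

Derivation:
Start: (row=1, col=0)
  south (south): (row=1, col=0) -> (row=2, col=0)
  north (north): (row=2, col=0) -> (row=1, col=0)
  north (north): (row=1, col=0) -> (row=0, col=0)
  west (west): blocked, stay at (row=0, col=0)
  west (west): blocked, stay at (row=0, col=0)
  east (east): (row=0, col=0) -> (row=0, col=1)
  east (east): (row=0, col=1) -> (row=0, col=2)
Final: (row=0, col=2)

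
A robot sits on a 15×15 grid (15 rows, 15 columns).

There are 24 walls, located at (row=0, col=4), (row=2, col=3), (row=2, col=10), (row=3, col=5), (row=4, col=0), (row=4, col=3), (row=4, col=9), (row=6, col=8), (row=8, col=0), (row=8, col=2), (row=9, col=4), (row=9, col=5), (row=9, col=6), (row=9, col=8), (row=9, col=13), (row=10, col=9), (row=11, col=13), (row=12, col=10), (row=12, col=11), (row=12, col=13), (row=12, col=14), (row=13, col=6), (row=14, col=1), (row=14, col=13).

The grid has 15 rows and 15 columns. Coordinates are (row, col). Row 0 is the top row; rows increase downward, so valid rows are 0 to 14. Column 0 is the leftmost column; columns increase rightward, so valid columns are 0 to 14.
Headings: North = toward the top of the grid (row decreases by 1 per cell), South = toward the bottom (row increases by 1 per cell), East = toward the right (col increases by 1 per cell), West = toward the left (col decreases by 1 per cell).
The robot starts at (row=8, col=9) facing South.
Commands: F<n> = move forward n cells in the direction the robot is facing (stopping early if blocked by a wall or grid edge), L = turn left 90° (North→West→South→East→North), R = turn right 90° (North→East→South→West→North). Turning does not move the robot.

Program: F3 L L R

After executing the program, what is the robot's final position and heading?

Start: (row=8, col=9), facing South
  F3: move forward 1/3 (blocked), now at (row=9, col=9)
  L: turn left, now facing East
  L: turn left, now facing North
  R: turn right, now facing East
Final: (row=9, col=9), facing East

Answer: Final position: (row=9, col=9), facing East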